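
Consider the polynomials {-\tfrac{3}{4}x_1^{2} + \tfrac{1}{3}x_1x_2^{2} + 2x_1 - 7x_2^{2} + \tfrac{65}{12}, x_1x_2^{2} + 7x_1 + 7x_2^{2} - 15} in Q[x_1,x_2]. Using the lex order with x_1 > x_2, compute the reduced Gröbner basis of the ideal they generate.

f_1 = -\tfrac{3}{4}x_1^{2} + \tfrac{1}{3}x_1x_2^{2} + 2x_1 - 7x_2^{2} + \tfrac{65}{12}, LT = x_1^{2}.
f_2 = x_1x_2^{2} + 7x_1 + 7x_2^{2} - 15, LT = x_1x_2^{2}.

S(f_1,f_2): lcm = x_1^{2}x_2^{2}. S = -7x_1^{2} - \tfrac{4}{9}x_1x_2^{4} - \tfrac{29}{3}x_1x_2^{2} + 15x_1 + \tfrac{28}{3}x_2^{4} - \tfrac{65}{9}x_2^{2}.
  leading term x_1^{2}: subtract (\tfrac{28}{3})·f_1 from -7x_1^{2} - \tfrac{4}{9}x_1x_2^{4} - \tfrac{29}{3}x_1x_2^{2} + 15x_1 + \tfrac{28}{3}x_2^{4} - \tfrac{65}{9}x_2^{2} → -\tfrac{4}{9}x_1x_2^{4} - \tfrac{115}{9}x_1x_2^{2} - \tfrac{11}{3}x_1 + \tfrac{28}{3}x_2^{4} + \tfrac{523}{9}x_2^{2} - \tfrac{455}{9}
  leading term x_1x_2^{4}: subtract (-\tfrac{4}{9}x_2^{2})·f_2 from -\tfrac{4}{9}x_1x_2^{4} - \tfrac{115}{9}x_1x_2^{2} - \tfrac{11}{3}x_1 + \tfrac{28}{3}x_2^{4} + \tfrac{523}{9}x_2^{2} - \tfrac{455}{9} → -\tfrac{29}{3}x_1x_2^{2} - \tfrac{11}{3}x_1 + \tfrac{112}{9}x_2^{4} + \tfrac{463}{9}x_2^{2} - \tfrac{455}{9}
  leading term x_1x_2^{2}: subtract (-\tfrac{29}{3})·f_2 from -\tfrac{29}{3}x_1x_2^{2} - \tfrac{11}{3}x_1 + \tfrac{112}{9}x_2^{4} + \tfrac{463}{9}x_2^{2} - \tfrac{455}{9} → 64x_1 + \tfrac{112}{9}x_2^{4} + \tfrac{1072}{9}x_2^{2} - \tfrac{1760}{9}
  leading term x_1: no divisor's leading term divides it; move 64x_1 to the remainder.
  leading term x_2^{4}: no divisor's leading term divides it; move \tfrac{112}{9}x_2^{4} to the remainder.
  leading term x_2^{2}: no divisor's leading term divides it; move \tfrac{1072}{9}x_2^{2} to the remainder.
  leading term 1: no divisor's leading term divides it; move -\tfrac{1760}{9} to the remainder.
  remainder 64x_1 + \tfrac{112}{9}x_2^{4} + \tfrac{1072}{9}x_2^{2} - \tfrac{1760}{9} ≠ 0; add g_3 = 64x_1 + \tfrac{112}{9}x_2^{4} + \tfrac{1072}{9}x_2^{2} - \tfrac{1760}{9} to the basis.

S(f_2,g_3): lcm = x_1x_2^{2}. S = 7x_1 - \tfrac{7}{36}x_2^{6} - \tfrac{67}{36}x_2^{4} + \tfrac{181}{18}x_2^{2} - 15.
  leading term x_1: subtract (\tfrac{7}{64})·g_3 from 7x_1 - \tfrac{7}{36}x_2^{6} - \tfrac{67}{36}x_2^{4} + \tfrac{181}{18}x_2^{2} - 15 → -\tfrac{7}{36}x_2^{6} - \tfrac{29}{9}x_2^{4} - \tfrac{107}{36}x_2^{2} + \tfrac{115}{18}
  leading term x_2^{6}: no divisor's leading term divides it; move -\tfrac{7}{36}x_2^{6} to the remainder.
  leading term x_2^{4}: no divisor's leading term divides it; move -\tfrac{29}{9}x_2^{4} to the remainder.
  leading term x_2^{2}: no divisor's leading term divides it; move -\tfrac{107}{36}x_2^{2} to the remainder.
  leading term 1: no divisor's leading term divides it; move \tfrac{115}{18} to the remainder.
  remainder -\tfrac{7}{36}x_2^{6} - \tfrac{29}{9}x_2^{4} - \tfrac{107}{36}x_2^{2} + \tfrac{115}{18} ≠ 0; add g_4 = -\tfrac{7}{36}x_2^{6} - \tfrac{29}{9}x_2^{4} - \tfrac{107}{36}x_2^{2} + \tfrac{115}{18} to the basis.

The other S-polynomials (S(f_1,g_3), S(f_1,g_4), S(f_2,g_4), S(g_3,g_4)) all reduce to 0 modulo the current basis, so we have a Gröbner basis.
Inter-reduce: drop elements whose leading term is divisible by another's, tail-reduce, and make monic.

G = {x_1 + \tfrac{7}{36}x_2^{4} + \tfrac{67}{36}x_2^{2} - \tfrac{55}{18}, x_2^{6} + \tfrac{116}{7}x_2^{4} + \tfrac{107}{7}x_2^{2} - \tfrac{230}{7}}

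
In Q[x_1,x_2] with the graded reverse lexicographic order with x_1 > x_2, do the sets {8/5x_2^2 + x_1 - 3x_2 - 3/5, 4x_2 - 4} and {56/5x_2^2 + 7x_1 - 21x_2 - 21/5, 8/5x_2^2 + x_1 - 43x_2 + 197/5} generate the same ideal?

Yes, the ideals are equal.

Since reduced Gröbner bases are canonical representatives of ideals under a given ordering, it suffices to compute and compare them.
Buchberger on the first generating set:
f_1 = 8/5x_2^2 + x_1 - 3x_2 - 3/5, LT = x_2^2.
f_2 = 4x_2 - 4, LT = x_2.

S(f_1,f_2): lcm = x_2^2. S = 5/8x_1 - 7/8x_2 - 3/8.
  leading term x_1: no divisor's leading term divides it; move 5/8x_1 to the remainder.
  leading term x_2: subtract (-7/32)·f_2 from -7/8x_2 - 3/8 → -5/4
  leading term 1: no divisor's leading term divides it; move -5/4 to the remainder.
  remainder 5/8x_1 - 5/4 ≠ 0; add g_3 = 5/8x_1 - 5/4 to the basis.

The other S-polynomials (S(f_1,g_3), S(f_2,g_3)) all reduce to 0 modulo the current basis, so we have a Gröbner basis.
Inter-reduce: drop elements whose leading term is divisible by another's, tail-reduce, and make monic.
Reduced Gröbner basis: {x_1 - 2, x_2 - 1}.

Buchberger on the second generating set:
h_1 = 56/5x_2^2 + 7x_1 - 21x_2 - 21/5, LT = x_2^2.
h_2 = 8/5x_2^2 + x_1 - 43x_2 + 197/5, LT = x_2^2.

S(h_1,h_2): lcm = x_2^2. S = 25x_2 - 25.
  leading term x_2: no divisor's leading term divides it; move 25x_2 to the remainder.
  leading term 1: no divisor's leading term divides it; move -25 to the remainder.
  remainder 25x_2 - 25 ≠ 0; add k_3 = 25x_2 - 25 to the basis.

S(h_1,k_3): lcm = x_2^2. S = 5/8x_1 - 7/8x_2 - 3/8.
  leading term x_1: no divisor's leading term divides it; move 5/8x_1 to the remainder.
  leading term x_2: subtract (-7/200)·k_3 from -7/8x_2 - 3/8 → -5/4
  leading term 1: no divisor's leading term divides it; move -5/4 to the remainder.
  remainder 5/8x_1 - 5/4 ≠ 0; add k_4 = 5/8x_1 - 5/4 to the basis.

The other S-polynomials (S(h_2,k_3), S(h_1,k_4), S(h_2,k_4), S(k_3,k_4)) all reduce to 0 modulo the current basis, so we have a Gröbner basis.
Inter-reduce: drop elements whose leading term is divisible by another's, tail-reduce, and make monic.
Reduced Gröbner basis: {x_1 - 2, x_2 - 1}.

Same reduced basis, so the two generating sets span the same ideal.
The choice of monomial ordering does not affect the verdict — as long as both bases are computed under the same ordering, their equality decides ideal equality.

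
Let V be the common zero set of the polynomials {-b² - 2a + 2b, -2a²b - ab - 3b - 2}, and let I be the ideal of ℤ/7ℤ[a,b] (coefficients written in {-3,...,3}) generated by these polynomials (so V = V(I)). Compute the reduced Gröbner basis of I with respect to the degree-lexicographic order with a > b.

f_1 = -b² - 2a + 2b, LT = b².
f_2 = -2a²b - ab - 3b - 2, LT = a²b.

S(f_1,f_2): lcm = a²b². S = 2a³ - 2a²b + 3ab² + 2b² - b.
  leading term a³: no divisor's leading term divides it; move 2a³ to the remainder.
  leading term a²b: subtract (1)·f_2 from -2a²b + 3ab² + 2b² - b → 3ab² + ab + 2b² + 2b + 2
  leading term ab²: subtract (-3a)·f_1 from 3ab² + ab + 2b² + 2b + 2 → a² + 2b² + 2b + 2
  leading term a²: no divisor's leading term divides it; move a² to the remainder.
  leading term b²: subtract (-2)·f_1 from 2b² + 2b + 2 → 3a - b + 2
  leading term a: no divisor's leading term divides it; move 3a to the remainder.
  leading term b: no divisor's leading term divides it; move -b to the remainder.
  leading term 1: no divisor's leading term divides it; move 2 to the remainder.
  remainder 2a³ + a² + 3a - b + 2 ≠ 0; add g_3 = 2a³ + a² + 3a - b + 2 to the basis.

S(f_1,g_3): leading monomials are coprime, so the S-polynomial reduces to 0 (Buchberger's first criterion).
S(f_2,g_3): lcm = a³b. S = -3b² + a - b.
  leading term b²: subtract (3)·f_1 from -3b² + a - b → 0
  remainder 0.

Every S-polynomial of the final basis reduces to 0, so we have a Gröbner basis.

G = {a³ - 3a² - 2a + 3b + 1, a²b - 3ab - 2b + 1, b² + 2a - 2b}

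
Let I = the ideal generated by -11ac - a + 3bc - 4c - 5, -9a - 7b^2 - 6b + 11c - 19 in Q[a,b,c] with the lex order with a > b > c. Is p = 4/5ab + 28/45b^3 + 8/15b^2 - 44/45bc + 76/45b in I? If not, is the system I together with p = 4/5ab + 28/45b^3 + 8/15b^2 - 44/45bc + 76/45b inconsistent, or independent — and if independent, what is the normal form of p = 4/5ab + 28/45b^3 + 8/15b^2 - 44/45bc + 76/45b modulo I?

4/5ab + 28/45b^3 + 8/15b^2 - 44/45bc + 76/45b lies in I (it reduces to 0).

First compute the reduced Gröbner basis of I by Buchberger's algorithm.
f_1 = -11ac - a + 3bc - 4c - 5, LT = ac.
f_2 = -9a - 7b^2 - 6b + 11c - 19, LT = a.

S(f_1,f_2): lcm = ac. S = 1/11a - 7/9b^2c - 31/33bc + 11/9c^2 - 173/99c + 5/11.
  leading term a: subtract (-1/99)·f_2 from 1/11a - 7/9b^2c - 31/33bc + 11/9c^2 - 173/99c + 5/11 → -7/9b^2c - 7/99b^2 - 31/33bc - 2/33b + 11/9c^2 - 18/11c + 26/99
  leading term b^2c: no divisor's leading term divides it; move -7/9b^2c to the remainder.
  leading term b^2: no divisor's leading term divides it; move -7/99b^2 to the remainder.
  leading term bc: no divisor's leading term divides it; move -31/33bc to the remainder.
  leading term b: no divisor's leading term divides it; move -2/33b to the remainder.
  leading term c^2: no divisor's leading term divides it; move 11/9c^2 to the remainder.
  leading term c: no divisor's leading term divides it; move -18/11c to the remainder.
  leading term 1: no divisor's leading term divides it; move 26/99 to the remainder.
  remainder -7/9b^2c - 7/99b^2 - 31/33bc - 2/33b + 11/9c^2 - 18/11c + 26/99 ≠ 0; add h_3 = -7/9b^2c - 7/99b^2 - 31/33bc - 2/33b + 11/9c^2 - 18/11c + 26/99 to the basis.

The other S-polynomials (S(f_1,h_3), S(f_2,h_3)) all reduce to 0 modulo the current basis, so we have a Gröbner basis.
Inter-reduce: drop elements whose leading term is divisible by another's, tail-reduce, and make monic.
Reduced Gröbner basis: {a + 7/9b^2 + 2/3b - 11/9c + 19/9, b^2c + 1/11b^2 + 93/77bc + 6/77b - 11/7c^2 + 162/77c - 26/77}.
Label its elements g_1 = a + 7/9b^2 + 2/3b - 11/9c + 19/9, g_2 = b^2c + 1/11b^2 + 93/77bc + 6/77b - 11/7c^2 + 162/77c - 26/77.

Reduce p = 4/5ab + 28/45b^3 + 8/15b^2 - 44/45bc + 76/45b modulo G:
  leading term ab: subtract (4/5b)·g_1 from 4/5ab + 28/45b^3 + 8/15b^2 - 44/45bc + 76/45b → 0
  normal form = 0.
Since the normal form is 0, p ∈ I.

The remainder on division by a Gröbner basis is unique — it is the normal form.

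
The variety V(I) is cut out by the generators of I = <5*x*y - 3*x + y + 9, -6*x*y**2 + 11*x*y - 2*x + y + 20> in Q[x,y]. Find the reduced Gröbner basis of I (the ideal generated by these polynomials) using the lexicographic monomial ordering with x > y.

f_1 = 5*x*y - 3*x + y + 9, LT = x*y.
f_2 = -6*x*y**2 + 11*x*y - 2*x + y + 20, LT = x*y**2.

S(f_1,f_2): lcm = x*y**2. S = 37/30*x*y - 1/3*x + 1/5*y**2 + 59/30*y + 10/3.
  reduce S modulo (f_1, f_2):
  remainder 61/150*x + 1/5*y**2 + 43/25*y + 167/150 ≠ 0; add g_3 = 61/150*x + 1/5*y**2 + 43/25*y + 167/150 to the basis.

S(f_1,g_3): lcm = x*y. S = -3/5*x - 30/61*y**3 - 258/61*y**2 - 774/305*y + 9/5.
  reduce S modulo (f_1, f_2, g_3):
  remainder -30/61*y**3 - 240/61*y**2 + 210/61 ≠ 0; add g_4 = -30/61*y**3 - 240/61*y**2 + 210/61 to the basis.

The other S-polynomials (S(f_2,g_3), S(f_1,g_4), S(f_2,g_4), S(g_3,g_4)) all reduce to 0 modulo the current basis, so we have a Gröbner basis.
Inter-reduce: drop elements whose leading term is divisible by another's, tail-reduce, and make monic.

G = {x + 30/61*y**2 + 258/61*y + 167/61, y**3 + 8*y**2 - 7}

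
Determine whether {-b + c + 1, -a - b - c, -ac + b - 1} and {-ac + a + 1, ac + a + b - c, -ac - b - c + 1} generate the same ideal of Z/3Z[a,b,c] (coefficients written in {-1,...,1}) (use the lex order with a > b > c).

Since reduced Gröbner bases are canonical representatives of ideals under a given ordering, it suffices to compute and compare them.
Buchberger on the first generating set:
f_1 = -b + c + 1, LT = b.
f_2 = -a - b - c, LT = a.
f_3 = -ac + b - 1, LT = ac.

S(f_2,f_3): lcm = ac. S = bc + b + c^{2} - 1.
  leading term bc: subtract (-c)·f_1 from bc + b + c^{2} - 1 → b - c^{2} + c - 1
  leading term b: subtract (-1)·f_1 from b - c^{2} + c - 1 → -c^{2} - c
  leading term c^{2}: no divisor's leading term divides it; move -c^{2} to the remainder.
  leading term c: no divisor's leading term divides it; move -c to the remainder.
  remainder -c^{2} - c ≠ 0; add g_4 = -c^{2} - c to the basis.

The other S-polynomials (S(f_1,f_2), S(f_1,f_3), S(f_1,g_4), S(f_2,g_4), S(f_3,g_4)) all reduce to 0 modulo the current basis, so we have a Gröbner basis.
Inter-reduce: drop elements whose leading term is divisible by another's, tail-reduce, and make monic.
Reduced Gröbner basis: {a - c + 1, b - c - 1, c^{2} + c}.

Buchberger on the second generating set:
h_1 = -ac + a + 1, LT = ac.
h_2 = ac + a + b - c, LT = ac.
h_3 = -ac - b - c + 1, LT = ac.

S(h_1,h_2): lcm = ac. S = a - b + c - 1.
  leading term a: no divisor's leading term divides it; move a to the remainder.
  leading term b: no divisor's leading term divides it; move -b to the remainder.
  leading term c: no divisor's leading term divides it; move c to the remainder.
  leading term 1: no divisor's leading term divides it; move -1 to the remainder.
  remainder a - b + c - 1 ≠ 0; add k_4 = a - b + c - 1 to the basis.

S(h_1,h_3): lcm = ac. S = -a - b - c.
  leading term a: subtract (-1)·k_4 from -a - b - c → b - 1
  leading term b: no divisor's leading term divides it; move b to the remainder.
  leading term 1: no divisor's leading term divides it; move -1 to the remainder.
  remainder b - 1 ≠ 0; add k_5 = b - 1 to the basis.

S(h_1,k_4): lcm = ac. S = -a + bc - c^{2} + c - 1.
  leading term a: subtract (-1)·k_4 from -a + bc - c^{2} + c - 1 → bc - b - c^{2} - c + 1
  leading term bc: subtract (c)·k_5 from bc - b - c^{2} - c + 1 → -b - c^{2} + 1
  leading term b: subtract (-1)·k_5 from -b - c^{2} + 1 → -c^{2}
  leading term c^{2}: no divisor's leading term divides it; move -c^{2} to the remainder.
  remainder -c^{2} ≠ 0; add k_6 = -c^{2} to the basis.

The other S-polynomials (S(h_2,h_3), S(h_2,k_4), S(h_3,k_4), S(h_1,k_5), S(h_2,k_5), S(h_3,k_5), S(k_4,k_5), S(h_1,k_6), S(h_2,k_6), S(h_3,k_6), S(k_4,k_6), S(k_5,k_6)) all reduce to 0 modulo the current basis, so we have a Gröbner basis.
Inter-reduce: drop elements whose leading term is divisible by another's, tail-reduce, and make monic.
Reduced Gröbner basis: {a + c + 1, b - 1, c^{2}}.

Since the reduced bases disagree, the two ideals are not the same.

No, the ideals differ.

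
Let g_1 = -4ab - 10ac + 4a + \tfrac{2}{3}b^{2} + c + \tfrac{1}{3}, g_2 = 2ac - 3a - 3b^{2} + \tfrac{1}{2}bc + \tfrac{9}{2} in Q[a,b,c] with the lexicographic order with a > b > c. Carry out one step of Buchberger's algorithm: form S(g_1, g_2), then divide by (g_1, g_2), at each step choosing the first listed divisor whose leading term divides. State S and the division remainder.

lcm(LM(g_1), LM(g_2)) = abc.
S = (lcm/LT(g_1))·g_1 − (lcm/LT(g_2))·g_2 = \tfrac{3}{2}ab + \tfrac{5}{2}ac^{2} - ac + \tfrac{3}{2}b^{3} - \tfrac{5}{12}b^{2}c - \tfrac{9}{4}b - \tfrac{1}{4}c^{2} - \tfrac{1}{12}c.
Reduce S modulo (g_1, g_2) in that order:
  leading term ab: subtract (-\tfrac{3}{8})·g_1 from \tfrac{3}{2}ab + \tfrac{5}{2}ac^{2} - ac + \tfrac{3}{2}b^{3} - \tfrac{5}{12}b^{2}c - \tfrac{9}{4}b - \tfrac{1}{4}c^{2} - \tfrac{1}{12}c → \tfrac{5}{2}ac^{2} - \tfrac{19}{4}ac + \tfrac{3}{2}a + \tfrac{3}{2}b^{3} - \tfrac{5}{12}b^{2}c + \tfrac{1}{4}b^{2} - \tfrac{9}{4}b - \tfrac{1}{4}c^{2} + \tfrac{7}{24}c + \tfrac{1}{8}
  leading term ac^{2}: subtract (\tfrac{5}{4}c)·g_2 from \tfrac{5}{2}ac^{2} - \tfrac{19}{4}ac + \tfrac{3}{2}a + \tfrac{3}{2}b^{3} - \tfrac{5}{12}b^{2}c + \tfrac{1}{4}b^{2} - \tfrac{9}{4}b - \tfrac{1}{4}c^{2} + \tfrac{7}{24}c + \tfrac{1}{8} → -ac + \tfrac{3}{2}a + \tfrac{3}{2}b^{3} + \tfrac{10}{3}b^{2}c + \tfrac{1}{4}b^{2} - \tfrac{5}{8}bc^{2} - \tfrac{9}{4}b - \tfrac{1}{4}c^{2} - \tfrac{16}{3}c + \tfrac{1}{8}
  leading term ac: subtract (-\tfrac{1}{2})·g_2 from -ac + \tfrac{3}{2}a + \tfrac{3}{2}b^{3} + \tfrac{10}{3}b^{2}c + \tfrac{1}{4}b^{2} - \tfrac{5}{8}bc^{2} - \tfrac{9}{4}b - \tfrac{1}{4}c^{2} - \tfrac{16}{3}c + \tfrac{1}{8} → \tfrac{3}{2}b^{3} + \tfrac{10}{3}b^{2}c - \tfrac{5}{4}b^{2} - \tfrac{5}{8}bc^{2} + \tfrac{1}{4}bc - \tfrac{9}{4}b - \tfrac{1}{4}c^{2} - \tfrac{16}{3}c + \tfrac{19}{8}
  leading term b^{3}: no divisor's leading term divides it; move \tfrac{3}{2}b^{3} to the remainder.
  leading term b^{2}c: no divisor's leading term divides it; move \tfrac{10}{3}b^{2}c to the remainder.
  leading term b^{2}: no divisor's leading term divides it; move -\tfrac{5}{4}b^{2} to the remainder.
  leading term bc^{2}: no divisor's leading term divides it; move -\tfrac{5}{8}bc^{2} to the remainder.
  leading term bc: no divisor's leading term divides it; move \tfrac{1}{4}bc to the remainder.
  leading term b: no divisor's leading term divides it; move -\tfrac{9}{4}b to the remainder.
  leading term c^{2}: no divisor's leading term divides it; move -\tfrac{1}{4}c^{2} to the remainder.
  leading term c: no divisor's leading term divides it; move -\tfrac{16}{3}c to the remainder.
  leading term 1: no divisor's leading term divides it; move \tfrac{19}{8} to the remainder.
The remainder \tfrac{3}{2}b^{3} + \tfrac{10}{3}b^{2}c - \tfrac{5}{4}b^{2} - \tfrac{5}{8}bc^{2} + \tfrac{1}{4}bc - \tfrac{9}{4}b - \tfrac{1}{4}c^{2} - \tfrac{16}{3}c + \tfrac{19}{8} is nonzero, so it would be added as the next basis element.

S(g_1, g_2) = \tfrac{3}{2}ab + \tfrac{5}{2}ac^{2} - ac + \tfrac{3}{2}b^{3} - \tfrac{5}{12}b^{2}c - \tfrac{9}{4}b - \tfrac{1}{4}c^{2} - \tfrac{1}{12}c; remainder on division = \tfrac{3}{2}b^{3} + \tfrac{10}{3}b^{2}c - \tfrac{5}{4}b^{2} - \tfrac{5}{8}bc^{2} + \tfrac{1}{4}bc - \tfrac{9}{4}b - \tfrac{1}{4}c^{2} - \tfrac{16}{3}c + \tfrac{19}{8}.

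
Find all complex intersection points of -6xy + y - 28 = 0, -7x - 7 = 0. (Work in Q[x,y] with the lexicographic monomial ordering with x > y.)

Compute a lex Gröbner basis by Buchberger's algorithm.
f_1 = -6xy + y - 28, LT = xy.
f_2 = -7x - 7, LT = x.

S(f_1,f_2): lcm = xy. S = -7/6y + 14/3.
  reduce S modulo (f_1, f_2):
  remainder -7/6y + 14/3 ≠ 0; add h_3 = -7/6y + 14/3 to the basis.

The other S-polynomials (S(f_1,h_3), S(f_2,h_3)) all reduce to 0 modulo the current basis, so we have a Gröbner basis.
Inter-reduce: drop elements whose leading term is divisible by another's, tail-reduce, and make monic.
Reduced Gröbner basis: {x + 1, y - 4}.

Since the basis is lex-ordered, y - 4 is univariate in y. Its roots are {4}. Back-substituting each root into the other basis elements fixes the other coordinates.
  y = 4: the earlier basis element becomes x + 1 = 0, giving x = -1 — point (-1, 4).
This is the nonlinear analogue of row-reducing a linear system.

{(-1, 4)}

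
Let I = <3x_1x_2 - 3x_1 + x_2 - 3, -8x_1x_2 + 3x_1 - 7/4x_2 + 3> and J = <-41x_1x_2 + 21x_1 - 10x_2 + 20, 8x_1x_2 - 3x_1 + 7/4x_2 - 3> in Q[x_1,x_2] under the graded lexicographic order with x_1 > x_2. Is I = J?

No, the ideals differ.

Equality of ideals is decidable: compute both reduced Gröbner bases (unique for the ordering) and check whether they agree.
Buchberger on the first generating set:
f_1 = 3x_1x_2 - 3x_1 + x_2 - 3, LT = x_1x_2.
f_2 = -8x_1x_2 + 3x_1 - 7/4x_2 + 3, LT = x_1x_2.

S(f_1,f_2): lcm = x_1x_2. S = -5/8x_1 + 11/96x_2 - 5/8.
  leading term x_1: no divisor's leading term divides it; move -5/8x_1 to the remainder.
  leading term x_2: no divisor's leading term divides it; move 11/96x_2 to the remainder.
  leading term 1: no divisor's leading term divides it; move -5/8 to the remainder.
  remainder -5/8x_1 + 11/96x_2 - 5/8 ≠ 0; add g_3 = -5/8x_1 + 11/96x_2 - 5/8 to the basis.

S(f_1,g_3): lcm = x_1x_2. S = 11/60x_2^2 - x_1 - 2/3x_2 - 1.
  leading term x_2^2: no divisor's leading term divides it; move 11/60x_2^2 to the remainder.
  leading term x_1: subtract (8/5)·g_3 from -x_1 - 2/3x_2 - 1 → -17/20x_2
  leading term x_2: no divisor's leading term divides it; move -17/20x_2 to the remainder.
  remainder 11/60x_2^2 - 17/20x_2 ≠ 0; add g_4 = 11/60x_2^2 - 17/20x_2 to the basis.

The other S-polynomials (S(f_2,g_3), S(f_1,g_4), S(f_2,g_4), S(g_3,g_4)) all reduce to 0 modulo the current basis, so we have a Gröbner basis.
Inter-reduce: drop elements whose leading term is divisible by another's, tail-reduce, and make monic.
Reduced Gröbner basis: {x_2^2 - 51/11x_2, x_1 - 11/60x_2 + 1}.

Buchberger on the second generating set:
h_1 = -41x_1x_2 + 21x_1 - 10x_2 + 20, LT = x_1x_2.
h_2 = 8x_1x_2 - 3x_1 + 7/4x_2 - 3, LT = x_1x_2.

S(h_1,h_2): lcm = x_1x_2. S = -45/328x_1 + 33/1312x_2 - 37/328.
  leading term x_1: no divisor's leading term divides it; move -45/328x_1 to the remainder.
  leading term x_2: no divisor's leading term divides it; move 33/1312x_2 to the remainder.
  leading term 1: no divisor's leading term divides it; move -37/328 to the remainder.
  remainder -45/328x_1 + 33/1312x_2 - 37/328 ≠ 0; add k_3 = -45/328x_1 + 33/1312x_2 - 37/328 to the basis.

S(h_1,k_3): lcm = x_1x_2. S = 11/60x_2^2 - 21/41x_1 - 1067/1845x_2 - 20/41.
  leading term x_2^2: no divisor's leading term divides it; move 11/60x_2^2 to the remainder.
  leading term x_1: subtract (56/15)·k_3 from -21/41x_1 - 1067/1845x_2 - 20/41 → -121/180x_2 - 1/15
  leading term x_2: no divisor's leading term divides it; move -121/180x_2 to the remainder.
  leading term 1: no divisor's leading term divides it; move -1/15 to the remainder.
  remainder 11/60x_2^2 - 121/180x_2 - 1/15 ≠ 0; add k_4 = 11/60x_2^2 - 121/180x_2 - 1/15 to the basis.

The other S-polynomials (S(h_2,k_3), S(h_1,k_4), S(h_2,k_4), S(k_3,k_4)) all reduce to 0 modulo the current basis, so we have a Gröbner basis.
Inter-reduce: drop elements whose leading term is divisible by another's, tail-reduce, and make monic.
Reduced Gröbner basis: {x_2^2 - 11/3x_2 - 4/11, x_1 - 11/60x_2 + 37/45}.

Since the reduced bases disagree, the two ideals are not the same.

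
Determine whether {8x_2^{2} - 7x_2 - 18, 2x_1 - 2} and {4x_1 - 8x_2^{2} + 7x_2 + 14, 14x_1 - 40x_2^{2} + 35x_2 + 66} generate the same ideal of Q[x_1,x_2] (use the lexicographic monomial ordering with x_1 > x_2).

No, the ideals differ.

For a fixed monomial order, each ideal has a unique reduced Gröbner basis; comparing bases decides equality.
Buchberger on the first generating set:
f_1 = 8x_2^{2} - 7x_2 - 18, LT = x_2^{2}.
f_2 = 2x_1 - 2, LT = x_1.

The S-polynomials (S(f_1,f_2)) all reduce to 0 modulo the current basis, so we have a Gröbner basis.
Inter-reduce: drop elements whose leading term is divisible by another's, tail-reduce, and make monic.
Reduced Gröbner basis: {x_1 - 1, x_2^{2} - \tfrac{7}{8}x_2 - \tfrac{9}{4}}.

Buchberger on the second generating set:
h_1 = 4x_1 - 8x_2^{2} + 7x_2 + 14, LT = x_1.
h_2 = 14x_1 - 40x_2^{2} + 35x_2 + 66, LT = x_1.

S(h_1,h_2): lcm = x_1. S = \tfrac{6}{7}x_2^{2} - \tfrac{3}{4}x_2 - \tfrac{17}{14}.
  leading term x_2^{2}: no divisor's leading term divides it; move \tfrac{6}{7}x_2^{2} to the remainder.
  leading term x_2: no divisor's leading term divides it; move -\tfrac{3}{4}x_2 to the remainder.
  leading term 1: no divisor's leading term divides it; move -\tfrac{17}{14} to the remainder.
  remainder \tfrac{6}{7}x_2^{2} - \tfrac{3}{4}x_2 - \tfrac{17}{14} ≠ 0; add k_3 = \tfrac{6}{7}x_2^{2} - \tfrac{3}{4}x_2 - \tfrac{17}{14} to the basis.

The other S-polynomials (S(h_1,k_3), S(h_2,k_3)) all reduce to 0 modulo the current basis, so we have a Gröbner basis.
Inter-reduce: drop elements whose leading term is divisible by another's, tail-reduce, and make monic.
Reduced Gröbner basis: {x_1 + \tfrac{2}{3}, x_2^{2} - \tfrac{7}{8}x_2 - \tfrac{17}{12}}.

Since the reduced bases disagree, the two ideals are not the same.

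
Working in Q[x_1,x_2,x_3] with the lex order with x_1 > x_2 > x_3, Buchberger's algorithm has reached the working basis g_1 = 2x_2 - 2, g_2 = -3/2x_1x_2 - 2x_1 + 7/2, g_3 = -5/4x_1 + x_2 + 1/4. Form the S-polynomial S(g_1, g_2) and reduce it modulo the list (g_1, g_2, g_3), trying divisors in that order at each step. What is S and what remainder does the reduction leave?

lcm(LM(g_1), LM(g_2)) = x_1x_2.
S = (lcm/LT(g_1))·g_1 − (lcm/LT(g_2))·g_2 = -7/3x_1 + 7/3.
Reduce S modulo (g_1, g_2, g_3) in that order:
  leading term x_1: subtract (28/15)·g_3 from -7/3x_1 + 7/3 → -28/15x_2 + 28/15
  leading term x_2: subtract (-14/15)·g_1 from -28/15x_2 + 28/15 → 0
The remainder is 0, so this S-polynomial contributes no new basis element.
An S-polynomial is built so that the two leading terms cancel; whether anything survives reduction is exactly the Gröbner-basis criterion.

S(g_1, g_2) = -7/3x_1 + 7/3; remainder on division = 0.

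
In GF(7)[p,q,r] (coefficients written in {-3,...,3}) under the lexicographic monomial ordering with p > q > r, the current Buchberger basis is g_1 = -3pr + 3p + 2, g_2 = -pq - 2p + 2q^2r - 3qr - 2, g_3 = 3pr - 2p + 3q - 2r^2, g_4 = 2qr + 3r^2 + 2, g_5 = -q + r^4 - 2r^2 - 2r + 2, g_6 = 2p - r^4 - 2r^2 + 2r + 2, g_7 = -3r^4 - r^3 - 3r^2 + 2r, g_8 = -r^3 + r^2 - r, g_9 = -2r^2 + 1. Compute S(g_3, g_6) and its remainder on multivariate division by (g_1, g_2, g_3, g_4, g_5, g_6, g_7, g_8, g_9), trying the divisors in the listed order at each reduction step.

S(g_3, g_6) = -3p + q - 3r^5 + r^3 + 3r^2 - r; remainder on division = 0.

lcm(LM(g_3), LM(g_6)) = pr.
S = (lcm/LT(g_3))·g_3 − (lcm/LT(g_6))·g_6 = -3p + q - 3r^5 + r^3 + 3r^2 - r.
Reduce S modulo (g_1, g_2, g_3, g_4, g_5, g_6, g_7, g_8, g_9) in that order:
  leading term p: subtract (2)·g_6 from -3p + q - 3r^5 + r^3 + 3r^2 - r → q - 3r^5 + 2r^4 + r^3 + 2r + 3
  leading term q: subtract (-1)·g_5 from q - 3r^5 + 2r^4 + r^3 + 2r + 3 → -3r^5 + 3r^4 + r^3 - 2r^2 - 2
  leading term r^5: subtract (r)·g_7 from -3r^5 + 3r^4 + r^3 - 2r^2 - 2 → -3r^4 - 3r^3 + 3r^2 - 2
  leading term r^4: subtract (1)·g_7 from -3r^4 - 3r^3 + 3r^2 - 2 → -2r^3 - r^2 - 2r - 2
  leading term r^3: subtract (2)·g_8 from -2r^3 - r^2 - 2r - 2 → -3r^2 - 2
  leading term r^2: subtract (-2)·g_9 from -3r^2 - 2 → 0
The remainder is 0, so this S-polynomial contributes no new basis element.
An S-polynomial is built so that the two leading terms cancel; whether anything survives reduction is exactly the Gröbner-basis criterion.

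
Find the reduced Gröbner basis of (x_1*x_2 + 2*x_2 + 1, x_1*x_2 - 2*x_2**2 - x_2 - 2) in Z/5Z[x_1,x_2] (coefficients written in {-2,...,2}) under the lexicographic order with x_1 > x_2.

The reduced Gröbner basis is the canonical form of the ideal for this ordering.

f_1 = x_1*x_2 + 2*x_2 + 1, LT = x_1*x_2.
f_2 = x_1*x_2 - 2*x_2**2 - x_2 - 2, LT = x_1*x_2.

S(f_1,f_2): lcm = x_1*x_2. S = 2*x_2**2 - 2*x_2 - 2.
  leading term x_2**2: no divisor's leading term divides it; move 2*x_2**2 to the remainder.
  leading term x_2: no divisor's leading term divides it; move -2*x_2 to the remainder.
  leading term 1: no divisor's leading term divides it; move -2 to the remainder.
  remainder 2*x_2**2 - 2*x_2 - 2 ≠ 0; add g_3 = 2*x_2**2 - 2*x_2 - 2 to the basis.

S(f_1,g_3): lcm = x_1*x_2**2. S = x_1*x_2 + x_1 + 2*x_2**2 + x_2.
  leading term x_1*x_2: subtract (1)·f_1 from x_1*x_2 + x_1 + 2*x_2**2 + x_2 → x_1 + 2*x_2**2 - x_2 - 1
  leading term x_1: no divisor's leading term divides it; move x_1 to the remainder.
  leading term x_2**2: subtract (1)·g_3 from 2*x_2**2 - x_2 - 1 → x_2 + 1
  leading term x_2: no divisor's leading term divides it; move x_2 to the remainder.
  leading term 1: no divisor's leading term divides it; move 1 to the remainder.
  remainder x_1 + x_2 + 1 ≠ 0; add g_4 = x_1 + x_2 + 1 to the basis.

S(f_2,g_3): lcm = x_1*x_2**2. S = x_1*x_2 + x_1 - 2*x_2**3 - x_2**2 - 2*x_2.
  leading term x_1*x_2: subtract (1)·f_1 from x_1*x_2 + x_1 - 2*x_2**3 - x_2**2 - 2*x_2 → x_1 - 2*x_2**3 - x_2**2 + x_2 - 1
  leading term x_1: subtract (1)·g_4 from x_1 - 2*x_2**3 - x_2**2 + x_2 - 1 → -2*x_2**3 - x_2**2 - 2
  leading term x_2**3: subtract (-x_2)·g_3 from -2*x_2**3 - x_2**2 - 2 → 2*x_2**2 - 2*x_2 - 2
  leading term x_2**2: subtract (1)·g_3 from 2*x_2**2 - 2*x_2 - 2 → 0
  remainder 0.

S(f_1,g_4): lcm = x_1*x_2. S = -x_2**2 + x_2 + 1.
  leading term x_2**2: subtract (2)·g_3 from -x_2**2 + x_2 + 1 → 0
  remainder 0.

S(f_2,g_4): lcm = x_1*x_2. S = 2*x_2**2 - 2*x_2 - 2.
  leading term x_2**2: subtract (1)·g_3 from 2*x_2**2 - 2*x_2 - 2 → 0
  remainder 0.

S(g_3,g_4): leading monomials are coprime, so the S-polynomial reduces to 0 (Buchberger's first criterion).
Every S-polynomial of the final basis reduces to 0, so we have a Gröbner basis.
Inter-reduce: drop elements whose leading term is divisible by another's, tail-reduce, and make monic.

G = {x_1 + x_2 + 1, x_2**2 - x_2 - 1}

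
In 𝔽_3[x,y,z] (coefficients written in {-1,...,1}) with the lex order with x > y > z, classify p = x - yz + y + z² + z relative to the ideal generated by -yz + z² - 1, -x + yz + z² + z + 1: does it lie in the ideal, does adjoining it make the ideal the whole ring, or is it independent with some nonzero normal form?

First compute the reduced Gröbner basis of I by Buchberger's algorithm.
f_1 = -yz + z² - 1, LT = yz.
f_2 = -x + yz + z² + z + 1, LT = x.

S(f_1,f_2): leading monomials are coprime, so the S-polynomial reduces to 0 (Buchberger's first criterion).
Every S-polynomial of the final basis reduces to 0, so we have a Gröbner basis.
Inter-reduce: drop elements whose leading term is divisible by another's, tail-reduce, and make monic.
Reduced Gröbner basis: {x + z² - z, yz - z² + 1}.
Label its elements g_1 = x + z² - z, g_2 = yz - z² + 1.

Reduce p = x - yz + y + z² + z modulo G:
  leading term x: subtract (1)·g_1 from x - yz + y + z² + z → -yz + y - z
  leading term yz: subtract (-1)·g_2 from -yz + y - z → y - z² - z + 1
  leading term y: no divisor's leading term divides it; move y to the remainder.
  leading term z²: no divisor's leading term divides it; move -z² to the remainder.
  leading term z: no divisor's leading term divides it; move -z to the remainder.
  leading term 1: no divisor's leading term divides it; move 1 to the remainder.
  normal form = y - z² - z + 1.
The normal form is nonzero, so p ∉ I. Since p minus its normal form lies in I, I + (p) = I + (r) where r = y - z² - z + 1; decide whether this ideal is the whole ring.
Run Buchberger on G together with r (pairs among the g_i already reduce to 0 since G is a Gröbner basis):
g_1 = x + z² - z, LT = x.
g_2 = yz - z² + 1, LT = yz.
r = y - z² - z + 1, LT = y.

S(g_1,g_2): leading monomials are coprime, so the S-polynomial reduces to 0 (Buchberger's first criterion).
S(g_1,r): leading monomials are coprime, so the S-polynomial reduces to 0 (Buchberger's first criterion).
S(g_2,r): lcm = yz. S = z³ - z + 1.
  leading term z³: no divisor's leading term divides it; move z³ to the remainder.
  leading term z: no divisor's leading term divides it; move -z to the remainder.
  leading term 1: no divisor's leading term divides it; move 1 to the remainder.
  remainder z³ - z + 1 ≠ 0; add m_4 = z³ - z + 1 to the basis.

S(g_1,m_4): leading monomials are coprime, so the S-polynomial reduces to 0 (Buchberger's first criterion).
S(g_2,m_4): lcm = yz³. S = yz - y - z⁴ + z².
  leading term yz: subtract (1)·g_2 from yz - y - z⁴ + z² → -y - z⁴ - z² - 1
  leading term y: subtract (-1)·r from -y - z⁴ - z² - 1 → -z⁴ + z² - z
  leading term z⁴: subtract (-z)·m_4 from -z⁴ + z² - z → 0
  remainder 0.

S(r,m_4): leading monomials are coprime, so the S-polynomial reduces to 0 (Buchberger's first criterion).
Every S-polynomial of the final basis reduces to 0, so we have a Gröbner basis.
Inter-reduce: drop elements whose leading term is divisible by another's, tail-reduce, and make monic.
Reduced Gröbner basis: {x + z² - z, y - z² - z + 1, z³ - z + 1}.
The reduced Gröbner basis of I + (p) is {x + z² - z, y - z² - z + 1, z³ - z + 1} ≠ {1}, a proper ideal, so the enlarged system stays consistent: p is independent of I, with normal form y - z² - z + 1.

Ideal membership is decidable via reduction modulo a Gröbner basis.

x - yz + y + z² + z is independent of I; its normal form modulo I is y - z² - z + 1.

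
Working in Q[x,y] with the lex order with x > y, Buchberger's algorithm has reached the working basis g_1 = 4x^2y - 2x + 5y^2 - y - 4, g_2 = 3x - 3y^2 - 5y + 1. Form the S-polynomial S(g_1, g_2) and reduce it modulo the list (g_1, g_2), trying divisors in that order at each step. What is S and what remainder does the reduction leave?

S(g_1, g_2) = xy^3 + 5/3xy^2 - 1/3xy - 1/2x + 5/4y^2 - 1/4y - 1; remainder on division = y^5 + 10/3y^4 + 19/9y^3 - 13/36y^2 - 35/36y - 5/6.

lcm(LM(g_1), LM(g_2)) = x^2y.
S = (lcm/LT(g_1))·g_1 − (lcm/LT(g_2))·g_2 = xy^3 + 5/3xy^2 - 1/3xy - 1/2x + 5/4y^2 - 1/4y - 1.
Reduce S modulo (g_1, g_2) in that order:
  leading term xy^3: subtract (1/3y^3)·g_2 from xy^3 + 5/3xy^2 - 1/3xy - 1/2x + 5/4y^2 - 1/4y - 1 → 5/3xy^2 - 1/3xy - 1/2x + y^5 + 5/3y^4 - 1/3y^3 + 5/4y^2 - 1/4y - 1
  leading term xy^2: subtract (5/9y^2)·g_2 from 5/3xy^2 - 1/3xy - 1/2x + y^5 + 5/3y^4 - 1/3y^3 + 5/4y^2 - 1/4y - 1 → -1/3xy - 1/2x + y^5 + 10/3y^4 + 22/9y^3 + 25/36y^2 - 1/4y - 1
  leading term xy: subtract (-1/9y)·g_2 from -1/3xy - 1/2x + y^5 + 10/3y^4 + 22/9y^3 + 25/36y^2 - 1/4y - 1 → -1/2x + y^5 + 10/3y^4 + 19/9y^3 + 5/36y^2 - 5/36y - 1
  leading term x: subtract (-1/6)·g_2 from -1/2x + y^5 + 10/3y^4 + 19/9y^3 + 5/36y^2 - 5/36y - 1 → y^5 + 10/3y^4 + 19/9y^3 - 13/36y^2 - 35/36y - 5/6
  leading term y^5: no divisor's leading term divides it; move y^5 to the remainder.
  leading term y^4: no divisor's leading term divides it; move 10/3y^4 to the remainder.
  leading term y^3: no divisor's leading term divides it; move 19/9y^3 to the remainder.
  leading term y^2: no divisor's leading term divides it; move -13/36y^2 to the remainder.
  leading term y: no divisor's leading term divides it; move -35/36y to the remainder.
  leading term 1: no divisor's leading term divides it; move -5/6 to the remainder.
The remainder y^5 + 10/3y^4 + 19/9y^3 - 13/36y^2 - 35/36y - 5/6 is nonzero, so it would be added as the next basis element.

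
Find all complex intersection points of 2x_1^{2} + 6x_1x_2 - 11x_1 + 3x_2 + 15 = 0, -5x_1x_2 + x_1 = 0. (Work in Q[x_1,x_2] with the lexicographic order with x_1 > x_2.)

Compute a lex Gröbner basis by Buchberger's algorithm.
f_1 = 2x_1^{2} + 6x_1x_2 - 11x_1 + 3x_2 + 15, LT = x_1^{2}.
f_2 = -5x_1x_2 + x_1, LT = x_1x_2.

S(f_1,f_2): lcm = x_1^{2}x_2. S = \tfrac{1}{5}x_1^{2} + 3x_1x_2^{2} - \tfrac{11}{2}x_1x_2 + \tfrac{3}{2}x_2^{2} + \tfrac{15}{2}x_2.
  leading term x_1^{2}: subtract (\tfrac{1}{10})·f_1 from \tfrac{1}{5}x_1^{2} + 3x_1x_2^{2} - \tfrac{11}{2}x_1x_2 + \tfrac{3}{2}x_2^{2} + \tfrac{15}{2}x_2 → 3x_1x_2^{2} - \tfrac{61}{10}x_1x_2 + \tfrac{11}{10}x_1 + \tfrac{3}{2}x_2^{2} + \tfrac{36}{5}x_2 - \tfrac{3}{2}
  leading term x_1x_2^{2}: subtract (-\tfrac{3}{5}x_2)·f_2 from 3x_1x_2^{2} - \tfrac{61}{10}x_1x_2 + \tfrac{11}{10}x_1 + \tfrac{3}{2}x_2^{2} + \tfrac{36}{5}x_2 - \tfrac{3}{2} → -\tfrac{11}{2}x_1x_2 + \tfrac{11}{10}x_1 + \tfrac{3}{2}x_2^{2} + \tfrac{36}{5}x_2 - \tfrac{3}{2}
  leading term x_1x_2: subtract (\tfrac{11}{10})·f_2 from -\tfrac{11}{2}x_1x_2 + \tfrac{11}{10}x_1 + \tfrac{3}{2}x_2^{2} + \tfrac{36}{5}x_2 - \tfrac{3}{2} → \tfrac{3}{2}x_2^{2} + \tfrac{36}{5}x_2 - \tfrac{3}{2}
  leading term x_2^{2}: no divisor's leading term divides it; move \tfrac{3}{2}x_2^{2} to the remainder.
  leading term x_2: no divisor's leading term divides it; move \tfrac{36}{5}x_2 to the remainder.
  leading term 1: no divisor's leading term divides it; move -\tfrac{3}{2} to the remainder.
  remainder \tfrac{3}{2}x_2^{2} + \tfrac{36}{5}x_2 - \tfrac{3}{2} ≠ 0; add h_3 = \tfrac{3}{2}x_2^{2} + \tfrac{36}{5}x_2 - \tfrac{3}{2} to the basis.

The other S-polynomials (S(f_1,h_3), S(f_2,h_3)) all reduce to 0 modulo the current basis, so we have a Gröbner basis.
Inter-reduce: drop elements whose leading term is divisible by another's, tail-reduce, and make monic.
Reduced Gröbner basis: {x_1^{2} - \tfrac{49}{10}x_1 + \tfrac{3}{2}x_2 + \tfrac{15}{2}, x_1x_2 - \tfrac{1}{5}x_1, x_2^{2} + \tfrac{24}{5}x_2 - 1}.

A lex Gröbner basis eliminates variables successively. Here x_2^{2} + \tfrac{24}{5}x_2 - 1 depends only on x_2, with roots {-5, 1/5}; lifting each root through the earlier basis elements recovers the full solutions.
  x_2 = -5: the earlier basis elements become x_1^{2} - \tfrac{49}{10}x_1 = 0; -\tfrac{26}{5}x_1 = 0, giving x_1 = 0 — point (0, -5).
  x_2 = 1/5: the earlier basis element becomes x_1^{2} - \tfrac{49}{10}x_1 + \tfrac{39}{5} = 0, giving x_1 = 49/20 - sqrt(719)*I/20, 49/20 + sqrt(719)*I/20 — points (49/20 - sqrt(719)*I/20, 1/5), (49/20 + sqrt(719)*I/20, 1/5).
Substituting each solution back into the original system confirms all equations vanish.
A lex Gröbner basis triangularizes the system, enabling back-substitution.

{(0, -5), (49/20 - sqrt(719)*I/20, 1/5), (49/20 + sqrt(719)*I/20, 1/5)}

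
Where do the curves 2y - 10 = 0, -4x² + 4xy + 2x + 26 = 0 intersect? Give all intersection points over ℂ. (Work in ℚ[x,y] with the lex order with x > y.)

Compute a lex Gröbner basis by Buchberger's algorithm.
f_1 = 2y - 10, LT = y.
f_2 = -4x² + 4xy + 2x + 26, LT = x².

S(f_1,f_2): leading monomials are coprime, so the S-polynomial reduces to 0 (Buchberger's first criterion).
Every S-polynomial of the final basis reduces to 0, so we have a Gröbner basis.
Inter-reduce: drop elements whose leading term is divisible by another's, tail-reduce, and make monic.
Reduced Gröbner basis: {x² - 11/2x - 13/2, y - 5}.

Elimination: the polynomial y - 5 lies in the elimination ideal for y, so y ∈ {5}. For each such y, the remaining basis elements (now univariate) give the rest of the solution.
  y = 5: the earlier basis element becomes x² - 11/2x - 13/2 = 0, giving x = -1, 13/2 — points (-1, 5), (13/2, 5).
Each listed point satisfies every original equation (direct substitution).

{(-1, 5), (13/2, 5)}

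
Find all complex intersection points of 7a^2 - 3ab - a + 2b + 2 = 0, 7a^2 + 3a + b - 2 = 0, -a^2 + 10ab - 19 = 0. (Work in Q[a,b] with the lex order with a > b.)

Compute a lex Gröbner basis by Buchberger's algorithm.
f_1 = 7a^2 - 3ab - a + 2b + 2, LT = a^2.
f_2 = 7a^2 + 3a + b - 2, LT = a^2.
f_3 = -a^2 + 10ab - 19, LT = a^2.

S(f_1,f_2): lcm = a^2. S = -3/7ab - 4/7a + 1/7b + 4/7.
  reduce S modulo (f_1, f_2, f_3):
  remainder -3/7ab - 4/7a + 1/7b + 4/7 ≠ 0; add h_4 = -3/7ab - 4/7a + 1/7b + 4/7 to the basis.

S(f_1,f_3): lcm = a^2. S = 67/7ab - 1/7a + 2/7b - 131/7.
  reduce S modulo (f_1, f_2, f_3, h_4):
  remainder -271/21a + 73/21b - 125/21 ≠ 0; add h_5 = -271/21a + 73/21b - 125/21 to the basis.

S(f_1,h_4): lcm = a^2b. S = -4/3a^2 - 3/7ab^2 + 4/21ab + 4/3a + 2/7b^2 + 2/7b.
  reduce S modulo (f_1, f_2, f_3, h_4, h_5):
  remainder 1/7b^2 + 2266/5691b + 1280/5691 ≠ 0; add h_6 = 1/7b^2 + 2266/5691b + 1280/5691 to the basis.

S(f_3,h_4): lcm = a^2b. S = -4/3a^2 - 10ab^2 + 1/3ab + 4/3a + 19b.
  reduce S modulo (f_1, f_2, f_3, h_4, h_5, h_6):
  remainder 37336/2439b + 74672/2439 ≠ 0; add h_7 = 37336/2439b + 74672/2439 to the basis.

The other S-polynomials (S(f_2,f_3), S(f_2,h_4), S(f_1,h_5), S(f_2,h_5), S(f_3,h_5), S(h_4,h_5), S(f_1,h_6), S(f_2,h_6), S(f_3,h_6), S(h_4,h_6), S(h_5,h_6), S(f_1,h_7), S(f_2,h_7), S(f_3,h_7), S(h_4,h_7), S(h_5,h_7), S(h_6,h_7)) all reduce to 0 modulo the current basis, so we have a Gröbner basis.
Inter-reduce: drop elements whose leading term is divisible by another's, tail-reduce, and make monic.
Reduced Gröbner basis: {a + 1, b + 2}.

Since the basis is lex-ordered, b + 2 is univariate in b. Its roots are {-2}. Back-substituting each root into the other basis elements fixes the other coordinates.
  b = -2: the earlier basis element becomes a + 1 = 0, giving a = -1 — point (-1, -2).

{(-1, -2)}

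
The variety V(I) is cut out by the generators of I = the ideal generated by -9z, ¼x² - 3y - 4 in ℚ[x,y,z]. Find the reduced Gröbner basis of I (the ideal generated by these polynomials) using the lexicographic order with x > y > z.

G = {x² - 12y - 16, z}

f_1 = -9z, LT = z.
f_2 = ¼x² - 3y - 4, LT = x².

The S-polynomials (S(f_1,f_2)) all reduce to 0 modulo the current basis, so we have a Gröbner basis.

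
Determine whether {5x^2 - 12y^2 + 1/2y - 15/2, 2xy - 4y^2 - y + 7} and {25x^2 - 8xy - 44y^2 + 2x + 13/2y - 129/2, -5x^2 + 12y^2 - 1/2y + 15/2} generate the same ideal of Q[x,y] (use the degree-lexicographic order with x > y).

Equality of ideals is decidable: compute both reduced Gröbner bases (unique for the ordering) and check whether they agree.
Buchberger on the first generating set:
f_1 = 5x^2 - 12y^2 + 1/2y - 15/2, LT = x^2.
f_2 = 2xy - 4y^2 - y + 7, LT = xy.

S(f_1,f_2): lcm = x^2y. S = 2xy^2 - 12/5y^3 + 1/2xy + 1/10y^2 - 7/2x - 3/2y.
  leading term xy^2: subtract (y)·f_2 from 2xy^2 - 12/5y^3 + 1/2xy + 1/10y^2 - 7/2x - 3/2y → 8/5y^3 + 1/2xy + 11/10y^2 - 7/2x - 17/2y
  leading term y^3: no divisor's leading term divides it; move 8/5y^3 to the remainder.
  leading term xy: subtract (1/4)·f_2 from 1/2xy + 11/10y^2 - 7/2x - 17/2y → 21/10y^2 - 7/2x - 33/4y - 7/4
  leading term y^2: no divisor's leading term divides it; move 21/10y^2 to the remainder.
  leading term x: no divisor's leading term divides it; move -7/2x to the remainder.
  leading term y: no divisor's leading term divides it; move -33/4y to the remainder.
  leading term 1: no divisor's leading term divides it; move -7/4 to the remainder.
  remainder 8/5y^3 + 21/10y^2 - 7/2x - 33/4y - 7/4 ≠ 0; add g_3 = 8/5y^3 + 21/10y^2 - 7/2x - 33/4y - 7/4 to the basis.

S(f_1,g_3): leading monomials are coprime, so the S-polynomial reduces to 0 (Buchberger's first criterion).
S(f_2,g_3): lcm = xy^3. S = -2y^4 - 21/16xy^2 - 1/2y^3 + 35/16x^2 + 165/32xy + 7/2y^2 + 35/32x.
  leading term y^4: subtract (-5/4y)·g_3 from -2y^4 - 21/16xy^2 - 1/2y^3 + 35/16x^2 + 165/32xy + 7/2y^2 + 35/32x → -21/16xy^2 + 17/8y^3 + 35/16x^2 + 25/32xy - 109/16y^2 + 35/32x - 35/16y
  leading term xy^2: subtract (-21/32y)·f_2 from -21/16xy^2 + 17/8y^3 + 35/16x^2 + 25/32xy - 109/16y^2 + 35/32x - 35/16y → -1/2y^3 + 35/16x^2 + 25/32xy - 239/32y^2 + 35/32x + 77/32y
  leading term y^3: subtract (-5/16)·g_3 from -1/2y^3 + 35/16x^2 + 25/32xy - 239/32y^2 + 35/32x + 77/32y → 35/16x^2 + 25/32xy - 109/16y^2 - 11/64y - 35/64
  leading term x^2: subtract (7/16)·f_1 from 35/16x^2 + 25/32xy - 109/16y^2 - 11/64y - 35/64 → 25/32xy - 25/16y^2 - 25/64y + 175/64
  leading term xy: subtract (25/64)·f_2 from 25/32xy - 25/16y^2 - 25/64y + 175/64 → 0
  remainder 0.

Every S-polynomial of the final basis reduces to 0, so we have a Gröbner basis.
Inter-reduce: drop elements whose leading term is divisible by another's, tail-reduce, and make monic.
Reduced Gröbner basis: {y^3 + 21/16y^2 - 35/16x - 165/32y - 35/32, x^2 - 12/5y^2 + 1/10y - 3/2, xy - 2y^2 - 1/2y + 7/2}.

Buchberger on the second generating set:
h_1 = 25x^2 - 8xy - 44y^2 + 2x + 13/2y - 129/2, LT = x^2.
h_2 = -5x^2 + 12y^2 - 1/2y + 15/2, LT = x^2.

S(h_1,h_2): lcm = x^2. S = -8/25xy + 16/25y^2 + 2/25x + 4/25y - 27/25.
  leading term xy: no divisor's leading term divides it; move -8/25xy to the remainder.
  leading term y^2: no divisor's leading term divides it; move 16/25y^2 to the remainder.
  leading term x: no divisor's leading term divides it; move 2/25x to the remainder.
  leading term y: no divisor's leading term divides it; move 4/25y to the remainder.
  leading term 1: no divisor's leading term divides it; move -27/25 to the remainder.
  remainder -8/25xy + 16/25y^2 + 2/25x + 4/25y - 27/25 ≠ 0; add k_3 = -8/25xy + 16/25y^2 + 2/25x + 4/25y - 27/25 to the basis.

S(h_1,k_3): lcm = x^2y. S = 42/25xy^2 - 44/25y^3 + 1/4x^2 + 29/50xy + 13/50y^2 - 27/8x - 129/50y.
  leading term xy^2: subtract (-21/4y)·k_3 from 42/25xy^2 - 44/25y^3 + 1/4x^2 + 29/50xy + 13/50y^2 - 27/8x - 129/50y → 8/5y^3 + 1/4x^2 + xy + 11/10y^2 - 27/8x - 33/4y
  leading term y^3: no divisor's leading term divides it; move 8/5y^3 to the remainder.
  leading term x^2: subtract (1/100)·h_1 from 1/4x^2 + xy + 11/10y^2 - 27/8x - 33/4y → 27/25xy + 77/50y^2 - 679/200x - 1663/200y + 129/200
  leading term xy: subtract (-27/8)·k_3 from 27/25xy + 77/50y^2 - 679/200x - 1663/200y + 129/200 → 37/10y^2 - 25/8x - 311/40y - 3
  leading term y^2: no divisor's leading term divides it; move 37/10y^2 to the remainder.
  leading term x: no divisor's leading term divides it; move -25/8x to the remainder.
  leading term y: no divisor's leading term divides it; move -311/40y to the remainder.
  leading term 1: no divisor's leading term divides it; move -3 to the remainder.
  remainder 8/5y^3 + 37/10y^2 - 25/8x - 311/40y - 3 ≠ 0; add k_4 = 8/5y^3 + 37/10y^2 - 25/8x - 311/40y - 3 to the basis.

S(h_2,k_3): lcm = x^2y. S = 2xy^2 - 12/5y^3 + 1/4x^2 + 1/2xy + 1/10y^2 - 27/8x - 3/2y.
  leading term xy^2: subtract (-25/4y)·k_3 from 2xy^2 - 12/5y^3 + 1/4x^2 + 1/2xy + 1/10y^2 - 27/8x - 3/2y → 8/5y^3 + 1/4x^2 + xy + 11/10y^2 - 27/8x - 33/4y
  leading term y^3: subtract (1)·k_4 from 8/5y^3 + 1/4x^2 + xy + 11/10y^2 - 27/8x - 33/4y → 1/4x^2 + xy - 13/5y^2 - 1/4x - 19/40y + 3
  leading term x^2: subtract (1/100)·h_1 from 1/4x^2 + xy - 13/5y^2 - 1/4x - 19/40y + 3 → 27/25xy - 54/25y^2 - 27/100x - 27/50y + 729/200
  leading term xy: subtract (-27/8)·k_3 from 27/25xy - 54/25y^2 - 27/100x - 27/50y + 729/200 → 0
  remainder 0.

S(h_1,k_4): leading monomials are coprime, so the S-polynomial reduces to 0 (Buchberger's first criterion).
S(h_2,k_4): leading monomials are coprime, so the S-polynomial reduces to 0 (Buchberger's first criterion).
S(k_3,k_4): lcm = xy^3. S = -2y^4 - 41/16xy^2 - 1/2y^3 + 125/64x^2 + 311/64xy + 27/8y^2 + 15/8x.
  leading term y^4: subtract (-5/4y)·k_4 from -2y^4 - 41/16xy^2 - 1/2y^3 + 125/64x^2 + 311/64xy + 27/8y^2 + 15/8x → -41/16xy^2 + 33/8y^3 + 125/64x^2 + 61/64xy - 203/32y^2 + 15/8x - 15/4y
  leading term xy^2: subtract (1025/128y)·k_3 from -41/16xy^2 + 33/8y^3 + 125/64x^2 + 61/64xy - 203/32y^2 + 15/8x - 15/4y → -y^3 + 125/64x^2 + 5/16xy - 61/8y^2 + 15/8x + 627/128y
  leading term y^3: subtract (-5/8)·k_4 from -y^3 + 125/64x^2 + 5/16xy - 61/8y^2 + 15/8x + 627/128y → 125/64x^2 + 5/16xy - 85/16y^2 - 5/64x + 5/128y - 15/8
  leading term x^2: subtract (5/64)·h_1 from 125/64x^2 + 5/16xy - 85/16y^2 - 5/64x + 5/128y - 15/8 → 15/16xy - 15/8y^2 - 15/64x - 15/32y + 405/128
  leading term xy: subtract (-375/128)·k_3 from 15/16xy - 15/8y^2 - 15/64x - 15/32y + 405/128 → 0
  remainder 0.

Every S-polynomial of the final basis reduces to 0, so we have a Gröbner basis.
Inter-reduce: drop elements whose leading term is divisible by another's, tail-reduce, and make monic.
Reduced Gröbner basis: {y^3 + 37/16y^2 - 125/64x - 311/64y - 15/8, x^2 - 12/5y^2 + 1/10y - 3/2, xy - 2y^2 - 1/4x - 1/2y + 27/8}.

The bases are distinct; the ideals are different.

No, the ideals differ.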